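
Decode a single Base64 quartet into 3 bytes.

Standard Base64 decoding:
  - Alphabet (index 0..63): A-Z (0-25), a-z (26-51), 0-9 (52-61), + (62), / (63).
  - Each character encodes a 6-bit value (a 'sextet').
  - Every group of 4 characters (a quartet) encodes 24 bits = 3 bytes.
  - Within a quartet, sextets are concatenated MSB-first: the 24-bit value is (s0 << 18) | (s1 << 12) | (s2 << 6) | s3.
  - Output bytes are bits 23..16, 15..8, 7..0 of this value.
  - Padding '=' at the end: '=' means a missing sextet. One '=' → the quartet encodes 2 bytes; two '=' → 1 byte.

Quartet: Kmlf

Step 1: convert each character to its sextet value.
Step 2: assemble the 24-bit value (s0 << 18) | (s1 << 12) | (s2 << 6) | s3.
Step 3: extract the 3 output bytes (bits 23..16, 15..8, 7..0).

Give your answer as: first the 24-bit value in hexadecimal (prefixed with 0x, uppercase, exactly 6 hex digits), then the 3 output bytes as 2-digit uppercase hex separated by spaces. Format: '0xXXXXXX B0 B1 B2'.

Answer: 0x2A695F 2A 69 5F

Derivation:
Sextets: K=10, m=38, l=37, f=31
24-bit: (10<<18) | (38<<12) | (37<<6) | 31
      = 0x280000 | 0x026000 | 0x000940 | 0x00001F
      = 0x2A695F
Bytes: (v>>16)&0xFF=2A, (v>>8)&0xFF=69, v&0xFF=5F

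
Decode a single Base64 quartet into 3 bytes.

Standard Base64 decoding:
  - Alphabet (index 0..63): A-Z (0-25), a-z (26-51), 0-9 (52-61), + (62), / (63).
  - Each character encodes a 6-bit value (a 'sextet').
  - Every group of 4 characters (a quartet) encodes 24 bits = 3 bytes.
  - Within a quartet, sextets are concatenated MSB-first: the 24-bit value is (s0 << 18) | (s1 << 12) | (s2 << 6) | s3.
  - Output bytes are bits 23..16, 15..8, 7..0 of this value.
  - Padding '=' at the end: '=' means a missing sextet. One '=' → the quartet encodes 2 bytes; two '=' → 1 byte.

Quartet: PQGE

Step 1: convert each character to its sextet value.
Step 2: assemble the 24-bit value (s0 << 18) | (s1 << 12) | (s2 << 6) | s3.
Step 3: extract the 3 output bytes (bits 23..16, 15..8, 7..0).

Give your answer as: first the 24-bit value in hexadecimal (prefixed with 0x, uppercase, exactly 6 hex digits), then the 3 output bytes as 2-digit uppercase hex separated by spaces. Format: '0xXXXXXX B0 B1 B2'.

Sextets: P=15, Q=16, G=6, E=4
24-bit: (15<<18) | (16<<12) | (6<<6) | 4
      = 0x3C0000 | 0x010000 | 0x000180 | 0x000004
      = 0x3D0184
Bytes: (v>>16)&0xFF=3D, (v>>8)&0xFF=01, v&0xFF=84

Answer: 0x3D0184 3D 01 84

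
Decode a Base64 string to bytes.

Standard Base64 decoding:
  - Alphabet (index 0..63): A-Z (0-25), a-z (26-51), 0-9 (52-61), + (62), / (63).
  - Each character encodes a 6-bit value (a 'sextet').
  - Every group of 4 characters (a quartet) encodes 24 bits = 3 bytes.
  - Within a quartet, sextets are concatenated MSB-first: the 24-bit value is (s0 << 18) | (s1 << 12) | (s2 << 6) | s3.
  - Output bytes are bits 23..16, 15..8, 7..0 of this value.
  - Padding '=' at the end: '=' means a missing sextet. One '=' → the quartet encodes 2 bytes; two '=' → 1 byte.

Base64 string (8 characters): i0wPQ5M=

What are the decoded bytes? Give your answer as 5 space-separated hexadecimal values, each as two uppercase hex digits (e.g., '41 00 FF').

Answer: 8B 4C 0F 43 93

Derivation:
After char 0 ('i'=34): chars_in_quartet=1 acc=0x22 bytes_emitted=0
After char 1 ('0'=52): chars_in_quartet=2 acc=0x8B4 bytes_emitted=0
After char 2 ('w'=48): chars_in_quartet=3 acc=0x22D30 bytes_emitted=0
After char 3 ('P'=15): chars_in_quartet=4 acc=0x8B4C0F -> emit 8B 4C 0F, reset; bytes_emitted=3
After char 4 ('Q'=16): chars_in_quartet=1 acc=0x10 bytes_emitted=3
After char 5 ('5'=57): chars_in_quartet=2 acc=0x439 bytes_emitted=3
After char 6 ('M'=12): chars_in_quartet=3 acc=0x10E4C bytes_emitted=3
Padding '=': partial quartet acc=0x10E4C -> emit 43 93; bytes_emitted=5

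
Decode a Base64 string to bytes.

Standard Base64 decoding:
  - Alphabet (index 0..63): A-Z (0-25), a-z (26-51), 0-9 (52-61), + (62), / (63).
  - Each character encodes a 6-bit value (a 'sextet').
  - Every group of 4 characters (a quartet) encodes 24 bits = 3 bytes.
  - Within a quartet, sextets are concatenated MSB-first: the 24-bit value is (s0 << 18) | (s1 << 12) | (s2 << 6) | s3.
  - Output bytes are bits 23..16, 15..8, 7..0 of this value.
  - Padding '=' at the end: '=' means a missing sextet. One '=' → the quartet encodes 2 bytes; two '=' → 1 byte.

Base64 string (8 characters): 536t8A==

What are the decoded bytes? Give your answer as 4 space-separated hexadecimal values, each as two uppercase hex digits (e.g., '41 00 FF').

After char 0 ('5'=57): chars_in_quartet=1 acc=0x39 bytes_emitted=0
After char 1 ('3'=55): chars_in_quartet=2 acc=0xE77 bytes_emitted=0
After char 2 ('6'=58): chars_in_quartet=3 acc=0x39DFA bytes_emitted=0
After char 3 ('t'=45): chars_in_quartet=4 acc=0xE77EAD -> emit E7 7E AD, reset; bytes_emitted=3
After char 4 ('8'=60): chars_in_quartet=1 acc=0x3C bytes_emitted=3
After char 5 ('A'=0): chars_in_quartet=2 acc=0xF00 bytes_emitted=3
Padding '==': partial quartet acc=0xF00 -> emit F0; bytes_emitted=4

Answer: E7 7E AD F0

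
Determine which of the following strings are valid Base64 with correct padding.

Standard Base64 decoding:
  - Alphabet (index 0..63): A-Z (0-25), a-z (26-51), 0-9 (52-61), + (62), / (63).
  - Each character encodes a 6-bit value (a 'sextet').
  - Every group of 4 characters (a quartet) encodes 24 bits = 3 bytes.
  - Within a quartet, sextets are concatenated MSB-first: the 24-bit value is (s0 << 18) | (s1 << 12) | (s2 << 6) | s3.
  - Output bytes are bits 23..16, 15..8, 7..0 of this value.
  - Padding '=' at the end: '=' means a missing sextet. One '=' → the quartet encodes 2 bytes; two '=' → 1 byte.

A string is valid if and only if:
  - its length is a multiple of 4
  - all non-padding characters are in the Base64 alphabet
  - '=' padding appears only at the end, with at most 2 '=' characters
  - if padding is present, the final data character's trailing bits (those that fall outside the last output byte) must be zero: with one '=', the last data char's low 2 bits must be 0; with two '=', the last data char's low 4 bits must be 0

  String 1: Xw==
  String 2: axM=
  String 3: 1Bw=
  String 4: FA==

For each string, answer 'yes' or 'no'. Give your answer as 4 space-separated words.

String 1: 'Xw==' → valid
String 2: 'axM=' → valid
String 3: '1Bw=' → valid
String 4: 'FA==' → valid

Answer: yes yes yes yes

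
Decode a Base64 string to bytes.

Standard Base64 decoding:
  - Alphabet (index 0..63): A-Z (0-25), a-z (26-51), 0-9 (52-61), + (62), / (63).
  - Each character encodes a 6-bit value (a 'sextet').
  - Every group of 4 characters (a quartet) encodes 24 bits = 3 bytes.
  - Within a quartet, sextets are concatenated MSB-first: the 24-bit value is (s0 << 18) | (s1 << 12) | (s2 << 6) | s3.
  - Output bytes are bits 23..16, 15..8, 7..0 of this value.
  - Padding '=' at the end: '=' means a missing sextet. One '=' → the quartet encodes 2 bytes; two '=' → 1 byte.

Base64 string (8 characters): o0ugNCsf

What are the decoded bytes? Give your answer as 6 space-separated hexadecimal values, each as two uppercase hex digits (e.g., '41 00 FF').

After char 0 ('o'=40): chars_in_quartet=1 acc=0x28 bytes_emitted=0
After char 1 ('0'=52): chars_in_quartet=2 acc=0xA34 bytes_emitted=0
After char 2 ('u'=46): chars_in_quartet=3 acc=0x28D2E bytes_emitted=0
After char 3 ('g'=32): chars_in_quartet=4 acc=0xA34BA0 -> emit A3 4B A0, reset; bytes_emitted=3
After char 4 ('N'=13): chars_in_quartet=1 acc=0xD bytes_emitted=3
After char 5 ('C'=2): chars_in_quartet=2 acc=0x342 bytes_emitted=3
After char 6 ('s'=44): chars_in_quartet=3 acc=0xD0AC bytes_emitted=3
After char 7 ('f'=31): chars_in_quartet=4 acc=0x342B1F -> emit 34 2B 1F, reset; bytes_emitted=6

Answer: A3 4B A0 34 2B 1F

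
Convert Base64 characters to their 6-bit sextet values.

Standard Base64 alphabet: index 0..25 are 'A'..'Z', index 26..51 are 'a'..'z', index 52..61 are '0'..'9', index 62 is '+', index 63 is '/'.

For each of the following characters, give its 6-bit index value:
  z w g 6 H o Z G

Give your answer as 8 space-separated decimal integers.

'z': a..z range, 26 + ord('z') − ord('a') = 51
'w': a..z range, 26 + ord('w') − ord('a') = 48
'g': a..z range, 26 + ord('g') − ord('a') = 32
'6': 0..9 range, 52 + ord('6') − ord('0') = 58
'H': A..Z range, ord('H') − ord('A') = 7
'o': a..z range, 26 + ord('o') − ord('a') = 40
'Z': A..Z range, ord('Z') − ord('A') = 25
'G': A..Z range, ord('G') − ord('A') = 6

Answer: 51 48 32 58 7 40 25 6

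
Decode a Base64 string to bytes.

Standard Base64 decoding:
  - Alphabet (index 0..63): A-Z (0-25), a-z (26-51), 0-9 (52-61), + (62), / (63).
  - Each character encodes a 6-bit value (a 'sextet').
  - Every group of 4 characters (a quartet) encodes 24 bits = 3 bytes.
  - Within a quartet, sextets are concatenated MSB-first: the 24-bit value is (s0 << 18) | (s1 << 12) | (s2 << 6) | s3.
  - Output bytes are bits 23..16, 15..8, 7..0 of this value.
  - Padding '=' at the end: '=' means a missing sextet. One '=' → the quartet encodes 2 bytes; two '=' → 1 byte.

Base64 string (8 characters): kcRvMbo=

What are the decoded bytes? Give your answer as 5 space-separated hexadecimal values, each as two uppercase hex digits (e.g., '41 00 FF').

After char 0 ('k'=36): chars_in_quartet=1 acc=0x24 bytes_emitted=0
After char 1 ('c'=28): chars_in_quartet=2 acc=0x91C bytes_emitted=0
After char 2 ('R'=17): chars_in_quartet=3 acc=0x24711 bytes_emitted=0
After char 3 ('v'=47): chars_in_quartet=4 acc=0x91C46F -> emit 91 C4 6F, reset; bytes_emitted=3
After char 4 ('M'=12): chars_in_quartet=1 acc=0xC bytes_emitted=3
After char 5 ('b'=27): chars_in_quartet=2 acc=0x31B bytes_emitted=3
After char 6 ('o'=40): chars_in_quartet=3 acc=0xC6E8 bytes_emitted=3
Padding '=': partial quartet acc=0xC6E8 -> emit 31 BA; bytes_emitted=5

Answer: 91 C4 6F 31 BA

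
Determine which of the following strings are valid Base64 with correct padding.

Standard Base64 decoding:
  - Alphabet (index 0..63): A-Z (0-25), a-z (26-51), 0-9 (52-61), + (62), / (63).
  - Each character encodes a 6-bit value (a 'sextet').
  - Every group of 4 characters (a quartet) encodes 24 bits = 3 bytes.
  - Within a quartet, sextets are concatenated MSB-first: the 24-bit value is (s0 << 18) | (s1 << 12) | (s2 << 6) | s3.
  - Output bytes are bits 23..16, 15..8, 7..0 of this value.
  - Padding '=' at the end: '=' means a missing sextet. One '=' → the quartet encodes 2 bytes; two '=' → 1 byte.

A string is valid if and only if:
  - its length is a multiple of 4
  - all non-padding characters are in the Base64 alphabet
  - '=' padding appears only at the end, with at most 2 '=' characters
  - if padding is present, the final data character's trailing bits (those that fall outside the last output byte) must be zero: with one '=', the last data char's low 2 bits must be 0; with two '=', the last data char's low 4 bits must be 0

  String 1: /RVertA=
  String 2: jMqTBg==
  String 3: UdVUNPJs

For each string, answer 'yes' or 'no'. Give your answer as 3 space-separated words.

String 1: '/RVertA=' → valid
String 2: 'jMqTBg==' → valid
String 3: 'UdVUNPJs' → valid

Answer: yes yes yes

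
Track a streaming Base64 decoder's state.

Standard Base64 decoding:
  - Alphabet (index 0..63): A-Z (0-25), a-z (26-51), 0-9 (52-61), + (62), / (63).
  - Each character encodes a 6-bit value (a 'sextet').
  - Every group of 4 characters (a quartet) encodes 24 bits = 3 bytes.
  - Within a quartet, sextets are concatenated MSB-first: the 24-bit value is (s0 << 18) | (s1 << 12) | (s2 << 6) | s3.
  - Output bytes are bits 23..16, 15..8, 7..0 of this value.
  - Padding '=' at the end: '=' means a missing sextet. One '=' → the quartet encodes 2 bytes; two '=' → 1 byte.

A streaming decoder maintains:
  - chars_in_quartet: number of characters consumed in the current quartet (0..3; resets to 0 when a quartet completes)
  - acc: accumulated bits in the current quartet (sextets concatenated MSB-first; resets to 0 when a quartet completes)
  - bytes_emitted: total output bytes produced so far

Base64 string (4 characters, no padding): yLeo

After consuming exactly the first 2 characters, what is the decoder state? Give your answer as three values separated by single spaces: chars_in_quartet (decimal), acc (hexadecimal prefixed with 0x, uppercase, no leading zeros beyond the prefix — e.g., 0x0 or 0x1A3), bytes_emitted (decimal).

Answer: 2 0xC8B 0

Derivation:
After char 0 ('y'=50): chars_in_quartet=1 acc=0x32 bytes_emitted=0
After char 1 ('L'=11): chars_in_quartet=2 acc=0xC8B bytes_emitted=0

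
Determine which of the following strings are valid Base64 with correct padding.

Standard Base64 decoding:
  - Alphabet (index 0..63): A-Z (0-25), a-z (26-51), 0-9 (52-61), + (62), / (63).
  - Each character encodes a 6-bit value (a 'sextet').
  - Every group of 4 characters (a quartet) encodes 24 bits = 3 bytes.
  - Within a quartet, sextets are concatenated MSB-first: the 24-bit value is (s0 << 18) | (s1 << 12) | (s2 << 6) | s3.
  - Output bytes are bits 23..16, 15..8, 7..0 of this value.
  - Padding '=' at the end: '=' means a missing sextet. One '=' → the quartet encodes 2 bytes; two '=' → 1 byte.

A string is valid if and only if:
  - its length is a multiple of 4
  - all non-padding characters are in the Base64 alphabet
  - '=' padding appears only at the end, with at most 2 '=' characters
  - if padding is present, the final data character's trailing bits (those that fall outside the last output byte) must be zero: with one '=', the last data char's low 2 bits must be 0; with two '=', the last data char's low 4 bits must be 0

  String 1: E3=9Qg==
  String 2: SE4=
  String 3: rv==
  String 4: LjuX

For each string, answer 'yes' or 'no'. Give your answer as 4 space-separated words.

String 1: 'E3=9Qg==' → invalid (bad char(s): ['=']; '=' in middle)
String 2: 'SE4=' → valid
String 3: 'rv==' → invalid (bad trailing bits)
String 4: 'LjuX' → valid

Answer: no yes no yes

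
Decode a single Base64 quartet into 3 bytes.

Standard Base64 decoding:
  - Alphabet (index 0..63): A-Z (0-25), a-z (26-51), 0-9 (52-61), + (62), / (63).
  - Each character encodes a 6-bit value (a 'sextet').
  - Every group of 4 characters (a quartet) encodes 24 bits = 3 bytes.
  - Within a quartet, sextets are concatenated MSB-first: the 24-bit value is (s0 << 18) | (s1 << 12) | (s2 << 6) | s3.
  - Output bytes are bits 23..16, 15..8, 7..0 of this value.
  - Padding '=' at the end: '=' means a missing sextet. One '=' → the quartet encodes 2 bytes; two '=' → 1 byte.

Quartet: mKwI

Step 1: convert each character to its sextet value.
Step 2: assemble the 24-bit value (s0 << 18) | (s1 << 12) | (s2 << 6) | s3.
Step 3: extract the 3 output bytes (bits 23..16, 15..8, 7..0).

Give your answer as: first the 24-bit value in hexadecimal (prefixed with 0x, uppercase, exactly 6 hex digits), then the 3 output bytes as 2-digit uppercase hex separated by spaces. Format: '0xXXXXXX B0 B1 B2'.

Answer: 0x98AC08 98 AC 08

Derivation:
Sextets: m=38, K=10, w=48, I=8
24-bit: (38<<18) | (10<<12) | (48<<6) | 8
      = 0x980000 | 0x00A000 | 0x000C00 | 0x000008
      = 0x98AC08
Bytes: (v>>16)&0xFF=98, (v>>8)&0xFF=AC, v&0xFF=08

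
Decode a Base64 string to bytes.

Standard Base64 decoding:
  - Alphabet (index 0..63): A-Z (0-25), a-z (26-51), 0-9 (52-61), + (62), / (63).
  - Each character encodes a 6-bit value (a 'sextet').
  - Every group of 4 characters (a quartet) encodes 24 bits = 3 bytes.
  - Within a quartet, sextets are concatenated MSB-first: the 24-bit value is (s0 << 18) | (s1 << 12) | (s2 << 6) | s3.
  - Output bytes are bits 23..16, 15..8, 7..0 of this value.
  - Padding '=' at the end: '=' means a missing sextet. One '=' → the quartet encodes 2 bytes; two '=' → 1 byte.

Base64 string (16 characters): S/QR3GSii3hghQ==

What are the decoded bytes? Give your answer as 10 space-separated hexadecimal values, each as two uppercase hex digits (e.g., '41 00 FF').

After char 0 ('S'=18): chars_in_quartet=1 acc=0x12 bytes_emitted=0
After char 1 ('/'=63): chars_in_quartet=2 acc=0x4BF bytes_emitted=0
After char 2 ('Q'=16): chars_in_quartet=3 acc=0x12FD0 bytes_emitted=0
After char 3 ('R'=17): chars_in_quartet=4 acc=0x4BF411 -> emit 4B F4 11, reset; bytes_emitted=3
After char 4 ('3'=55): chars_in_quartet=1 acc=0x37 bytes_emitted=3
After char 5 ('G'=6): chars_in_quartet=2 acc=0xDC6 bytes_emitted=3
After char 6 ('S'=18): chars_in_quartet=3 acc=0x37192 bytes_emitted=3
After char 7 ('i'=34): chars_in_quartet=4 acc=0xDC64A2 -> emit DC 64 A2, reset; bytes_emitted=6
After char 8 ('i'=34): chars_in_quartet=1 acc=0x22 bytes_emitted=6
After char 9 ('3'=55): chars_in_quartet=2 acc=0x8B7 bytes_emitted=6
After char 10 ('h'=33): chars_in_quartet=3 acc=0x22DE1 bytes_emitted=6
After char 11 ('g'=32): chars_in_quartet=4 acc=0x8B7860 -> emit 8B 78 60, reset; bytes_emitted=9
After char 12 ('h'=33): chars_in_quartet=1 acc=0x21 bytes_emitted=9
After char 13 ('Q'=16): chars_in_quartet=2 acc=0x850 bytes_emitted=9
Padding '==': partial quartet acc=0x850 -> emit 85; bytes_emitted=10

Answer: 4B F4 11 DC 64 A2 8B 78 60 85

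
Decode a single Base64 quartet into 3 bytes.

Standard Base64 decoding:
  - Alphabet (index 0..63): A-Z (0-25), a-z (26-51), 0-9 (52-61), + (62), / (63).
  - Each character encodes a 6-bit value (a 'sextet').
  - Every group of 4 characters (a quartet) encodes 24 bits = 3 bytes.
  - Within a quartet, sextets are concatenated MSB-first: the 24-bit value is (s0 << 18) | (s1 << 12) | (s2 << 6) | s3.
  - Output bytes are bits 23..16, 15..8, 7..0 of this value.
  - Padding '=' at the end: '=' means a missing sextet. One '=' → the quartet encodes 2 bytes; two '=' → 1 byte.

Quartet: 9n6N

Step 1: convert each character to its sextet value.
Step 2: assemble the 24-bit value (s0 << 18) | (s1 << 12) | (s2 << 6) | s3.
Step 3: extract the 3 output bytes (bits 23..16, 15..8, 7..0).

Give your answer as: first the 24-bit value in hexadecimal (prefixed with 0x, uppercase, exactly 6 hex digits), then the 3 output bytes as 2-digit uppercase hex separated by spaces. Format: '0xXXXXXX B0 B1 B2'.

Answer: 0xF67E8D F6 7E 8D

Derivation:
Sextets: 9=61, n=39, 6=58, N=13
24-bit: (61<<18) | (39<<12) | (58<<6) | 13
      = 0xF40000 | 0x027000 | 0x000E80 | 0x00000D
      = 0xF67E8D
Bytes: (v>>16)&0xFF=F6, (v>>8)&0xFF=7E, v&0xFF=8D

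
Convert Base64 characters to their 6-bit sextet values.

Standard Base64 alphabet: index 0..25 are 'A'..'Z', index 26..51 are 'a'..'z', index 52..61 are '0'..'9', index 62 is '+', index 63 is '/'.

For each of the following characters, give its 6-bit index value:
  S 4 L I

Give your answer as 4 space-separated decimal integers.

'S': A..Z range, ord('S') − ord('A') = 18
'4': 0..9 range, 52 + ord('4') − ord('0') = 56
'L': A..Z range, ord('L') − ord('A') = 11
'I': A..Z range, ord('I') − ord('A') = 8

Answer: 18 56 11 8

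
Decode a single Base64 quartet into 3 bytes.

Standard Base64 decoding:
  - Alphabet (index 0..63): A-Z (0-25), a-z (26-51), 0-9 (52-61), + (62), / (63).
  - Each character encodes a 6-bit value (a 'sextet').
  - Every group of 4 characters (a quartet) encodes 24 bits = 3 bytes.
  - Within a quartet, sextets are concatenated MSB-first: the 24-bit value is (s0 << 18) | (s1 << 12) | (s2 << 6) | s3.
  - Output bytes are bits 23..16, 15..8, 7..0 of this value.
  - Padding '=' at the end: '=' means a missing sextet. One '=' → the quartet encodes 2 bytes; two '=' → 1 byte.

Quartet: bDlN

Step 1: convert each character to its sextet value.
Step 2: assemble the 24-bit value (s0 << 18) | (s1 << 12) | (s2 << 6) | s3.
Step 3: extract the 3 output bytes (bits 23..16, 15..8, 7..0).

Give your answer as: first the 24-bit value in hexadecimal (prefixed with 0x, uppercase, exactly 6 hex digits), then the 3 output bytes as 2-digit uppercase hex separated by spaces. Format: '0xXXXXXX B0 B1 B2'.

Sextets: b=27, D=3, l=37, N=13
24-bit: (27<<18) | (3<<12) | (37<<6) | 13
      = 0x6C0000 | 0x003000 | 0x000940 | 0x00000D
      = 0x6C394D
Bytes: (v>>16)&0xFF=6C, (v>>8)&0xFF=39, v&0xFF=4D

Answer: 0x6C394D 6C 39 4D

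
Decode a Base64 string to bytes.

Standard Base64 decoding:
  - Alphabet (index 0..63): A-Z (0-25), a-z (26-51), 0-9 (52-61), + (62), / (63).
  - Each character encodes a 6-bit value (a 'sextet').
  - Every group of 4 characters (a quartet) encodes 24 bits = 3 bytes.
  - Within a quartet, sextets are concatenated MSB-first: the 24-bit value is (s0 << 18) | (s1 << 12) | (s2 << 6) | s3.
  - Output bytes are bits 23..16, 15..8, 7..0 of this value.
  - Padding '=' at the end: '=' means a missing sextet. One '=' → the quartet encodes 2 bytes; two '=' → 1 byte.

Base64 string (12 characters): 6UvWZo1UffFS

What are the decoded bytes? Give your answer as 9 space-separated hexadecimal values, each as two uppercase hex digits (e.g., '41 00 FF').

After char 0 ('6'=58): chars_in_quartet=1 acc=0x3A bytes_emitted=0
After char 1 ('U'=20): chars_in_quartet=2 acc=0xE94 bytes_emitted=0
After char 2 ('v'=47): chars_in_quartet=3 acc=0x3A52F bytes_emitted=0
After char 3 ('W'=22): chars_in_quartet=4 acc=0xE94BD6 -> emit E9 4B D6, reset; bytes_emitted=3
After char 4 ('Z'=25): chars_in_quartet=1 acc=0x19 bytes_emitted=3
After char 5 ('o'=40): chars_in_quartet=2 acc=0x668 bytes_emitted=3
After char 6 ('1'=53): chars_in_quartet=3 acc=0x19A35 bytes_emitted=3
After char 7 ('U'=20): chars_in_quartet=4 acc=0x668D54 -> emit 66 8D 54, reset; bytes_emitted=6
After char 8 ('f'=31): chars_in_quartet=1 acc=0x1F bytes_emitted=6
After char 9 ('f'=31): chars_in_quartet=2 acc=0x7DF bytes_emitted=6
After char 10 ('F'=5): chars_in_quartet=3 acc=0x1F7C5 bytes_emitted=6
After char 11 ('S'=18): chars_in_quartet=4 acc=0x7DF152 -> emit 7D F1 52, reset; bytes_emitted=9

Answer: E9 4B D6 66 8D 54 7D F1 52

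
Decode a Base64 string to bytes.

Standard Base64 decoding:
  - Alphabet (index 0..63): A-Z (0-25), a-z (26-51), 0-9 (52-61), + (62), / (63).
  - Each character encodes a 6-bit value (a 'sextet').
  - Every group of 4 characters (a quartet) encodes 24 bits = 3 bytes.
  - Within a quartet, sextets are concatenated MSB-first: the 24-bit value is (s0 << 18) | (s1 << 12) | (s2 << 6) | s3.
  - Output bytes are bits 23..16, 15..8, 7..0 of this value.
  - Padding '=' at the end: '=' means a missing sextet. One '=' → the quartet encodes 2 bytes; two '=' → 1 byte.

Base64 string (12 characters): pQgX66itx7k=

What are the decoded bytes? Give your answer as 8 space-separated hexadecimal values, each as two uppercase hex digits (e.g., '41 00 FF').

Answer: A5 08 17 EB A8 AD C7 B9

Derivation:
After char 0 ('p'=41): chars_in_quartet=1 acc=0x29 bytes_emitted=0
After char 1 ('Q'=16): chars_in_quartet=2 acc=0xA50 bytes_emitted=0
After char 2 ('g'=32): chars_in_quartet=3 acc=0x29420 bytes_emitted=0
After char 3 ('X'=23): chars_in_quartet=4 acc=0xA50817 -> emit A5 08 17, reset; bytes_emitted=3
After char 4 ('6'=58): chars_in_quartet=1 acc=0x3A bytes_emitted=3
After char 5 ('6'=58): chars_in_quartet=2 acc=0xEBA bytes_emitted=3
After char 6 ('i'=34): chars_in_quartet=3 acc=0x3AEA2 bytes_emitted=3
After char 7 ('t'=45): chars_in_quartet=4 acc=0xEBA8AD -> emit EB A8 AD, reset; bytes_emitted=6
After char 8 ('x'=49): chars_in_quartet=1 acc=0x31 bytes_emitted=6
After char 9 ('7'=59): chars_in_quartet=2 acc=0xC7B bytes_emitted=6
After char 10 ('k'=36): chars_in_quartet=3 acc=0x31EE4 bytes_emitted=6
Padding '=': partial quartet acc=0x31EE4 -> emit C7 B9; bytes_emitted=8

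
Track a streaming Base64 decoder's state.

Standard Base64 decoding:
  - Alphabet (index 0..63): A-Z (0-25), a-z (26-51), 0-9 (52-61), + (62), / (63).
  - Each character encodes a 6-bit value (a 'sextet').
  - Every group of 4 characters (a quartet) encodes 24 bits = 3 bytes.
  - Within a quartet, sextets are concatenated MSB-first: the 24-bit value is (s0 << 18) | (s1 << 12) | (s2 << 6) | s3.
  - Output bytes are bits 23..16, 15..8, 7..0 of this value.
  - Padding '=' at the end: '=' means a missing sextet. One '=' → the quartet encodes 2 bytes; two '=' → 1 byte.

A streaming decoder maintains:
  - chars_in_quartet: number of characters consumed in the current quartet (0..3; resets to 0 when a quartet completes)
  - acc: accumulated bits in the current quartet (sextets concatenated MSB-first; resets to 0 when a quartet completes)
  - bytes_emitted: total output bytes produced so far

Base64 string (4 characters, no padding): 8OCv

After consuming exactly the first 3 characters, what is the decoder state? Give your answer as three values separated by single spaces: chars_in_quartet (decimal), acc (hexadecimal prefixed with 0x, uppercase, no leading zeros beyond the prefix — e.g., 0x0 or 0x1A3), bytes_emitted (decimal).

Answer: 3 0x3C382 0

Derivation:
After char 0 ('8'=60): chars_in_quartet=1 acc=0x3C bytes_emitted=0
After char 1 ('O'=14): chars_in_quartet=2 acc=0xF0E bytes_emitted=0
After char 2 ('C'=2): chars_in_quartet=3 acc=0x3C382 bytes_emitted=0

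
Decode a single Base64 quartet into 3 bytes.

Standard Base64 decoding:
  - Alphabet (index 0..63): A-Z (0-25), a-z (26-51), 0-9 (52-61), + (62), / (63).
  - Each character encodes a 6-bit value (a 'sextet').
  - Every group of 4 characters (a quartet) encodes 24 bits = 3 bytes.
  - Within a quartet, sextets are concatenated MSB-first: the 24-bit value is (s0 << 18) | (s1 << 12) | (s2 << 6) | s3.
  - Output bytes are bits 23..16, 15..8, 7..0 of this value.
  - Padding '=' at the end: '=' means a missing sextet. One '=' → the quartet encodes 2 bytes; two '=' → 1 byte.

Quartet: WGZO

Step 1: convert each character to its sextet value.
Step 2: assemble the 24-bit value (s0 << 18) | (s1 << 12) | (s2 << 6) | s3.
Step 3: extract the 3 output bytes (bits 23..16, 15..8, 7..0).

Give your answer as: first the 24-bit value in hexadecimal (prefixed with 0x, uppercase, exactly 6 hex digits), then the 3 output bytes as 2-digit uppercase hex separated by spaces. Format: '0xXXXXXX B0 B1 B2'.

Sextets: W=22, G=6, Z=25, O=14
24-bit: (22<<18) | (6<<12) | (25<<6) | 14
      = 0x580000 | 0x006000 | 0x000640 | 0x00000E
      = 0x58664E
Bytes: (v>>16)&0xFF=58, (v>>8)&0xFF=66, v&0xFF=4E

Answer: 0x58664E 58 66 4E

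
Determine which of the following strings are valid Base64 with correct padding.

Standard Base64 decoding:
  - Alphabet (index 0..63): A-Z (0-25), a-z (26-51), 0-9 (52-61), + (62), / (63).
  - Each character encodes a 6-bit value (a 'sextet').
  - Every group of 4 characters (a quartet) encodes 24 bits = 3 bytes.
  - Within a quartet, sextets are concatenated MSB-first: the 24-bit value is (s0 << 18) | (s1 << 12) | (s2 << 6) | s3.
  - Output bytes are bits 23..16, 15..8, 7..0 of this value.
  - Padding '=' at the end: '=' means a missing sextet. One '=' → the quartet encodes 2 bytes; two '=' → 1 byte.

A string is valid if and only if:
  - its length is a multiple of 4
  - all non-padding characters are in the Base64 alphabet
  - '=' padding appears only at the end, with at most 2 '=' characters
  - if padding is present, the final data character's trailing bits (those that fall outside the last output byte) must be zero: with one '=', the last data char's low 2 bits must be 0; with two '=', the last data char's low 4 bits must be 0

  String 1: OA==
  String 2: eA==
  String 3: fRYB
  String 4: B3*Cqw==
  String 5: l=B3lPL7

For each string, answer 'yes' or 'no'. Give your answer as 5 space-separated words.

String 1: 'OA==' → valid
String 2: 'eA==' → valid
String 3: 'fRYB' → valid
String 4: 'B3*Cqw==' → invalid (bad char(s): ['*'])
String 5: 'l=B3lPL7' → invalid (bad char(s): ['=']; '=' in middle)

Answer: yes yes yes no no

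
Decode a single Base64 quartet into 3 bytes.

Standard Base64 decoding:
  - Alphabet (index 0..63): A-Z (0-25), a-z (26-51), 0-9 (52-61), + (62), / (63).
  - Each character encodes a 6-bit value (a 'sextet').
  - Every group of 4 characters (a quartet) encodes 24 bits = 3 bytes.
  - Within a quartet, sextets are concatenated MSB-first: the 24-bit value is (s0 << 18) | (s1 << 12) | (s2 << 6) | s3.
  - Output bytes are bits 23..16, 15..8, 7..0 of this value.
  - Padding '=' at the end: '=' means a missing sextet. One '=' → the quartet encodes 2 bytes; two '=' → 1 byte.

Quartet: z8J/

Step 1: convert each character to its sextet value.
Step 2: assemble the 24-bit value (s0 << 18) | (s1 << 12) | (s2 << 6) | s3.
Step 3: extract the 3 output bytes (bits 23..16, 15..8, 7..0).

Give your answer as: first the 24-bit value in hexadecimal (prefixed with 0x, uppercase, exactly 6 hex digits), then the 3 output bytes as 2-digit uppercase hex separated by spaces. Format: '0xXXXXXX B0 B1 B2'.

Sextets: z=51, 8=60, J=9, /=63
24-bit: (51<<18) | (60<<12) | (9<<6) | 63
      = 0xCC0000 | 0x03C000 | 0x000240 | 0x00003F
      = 0xCFC27F
Bytes: (v>>16)&0xFF=CF, (v>>8)&0xFF=C2, v&0xFF=7F

Answer: 0xCFC27F CF C2 7F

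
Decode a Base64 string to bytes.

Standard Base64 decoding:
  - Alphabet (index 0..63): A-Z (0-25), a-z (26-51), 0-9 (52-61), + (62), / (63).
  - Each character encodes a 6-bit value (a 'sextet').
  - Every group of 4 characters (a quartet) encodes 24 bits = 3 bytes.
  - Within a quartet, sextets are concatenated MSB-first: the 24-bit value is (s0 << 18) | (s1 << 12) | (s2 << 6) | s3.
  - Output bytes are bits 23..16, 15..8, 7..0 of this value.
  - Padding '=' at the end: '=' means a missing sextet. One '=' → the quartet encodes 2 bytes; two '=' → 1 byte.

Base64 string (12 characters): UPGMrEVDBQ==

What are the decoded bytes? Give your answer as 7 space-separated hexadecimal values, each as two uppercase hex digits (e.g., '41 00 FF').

After char 0 ('U'=20): chars_in_quartet=1 acc=0x14 bytes_emitted=0
After char 1 ('P'=15): chars_in_quartet=2 acc=0x50F bytes_emitted=0
After char 2 ('G'=6): chars_in_quartet=3 acc=0x143C6 bytes_emitted=0
After char 3 ('M'=12): chars_in_quartet=4 acc=0x50F18C -> emit 50 F1 8C, reset; bytes_emitted=3
After char 4 ('r'=43): chars_in_quartet=1 acc=0x2B bytes_emitted=3
After char 5 ('E'=4): chars_in_quartet=2 acc=0xAC4 bytes_emitted=3
After char 6 ('V'=21): chars_in_quartet=3 acc=0x2B115 bytes_emitted=3
After char 7 ('D'=3): chars_in_quartet=4 acc=0xAC4543 -> emit AC 45 43, reset; bytes_emitted=6
After char 8 ('B'=1): chars_in_quartet=1 acc=0x1 bytes_emitted=6
After char 9 ('Q'=16): chars_in_quartet=2 acc=0x50 bytes_emitted=6
Padding '==': partial quartet acc=0x50 -> emit 05; bytes_emitted=7

Answer: 50 F1 8C AC 45 43 05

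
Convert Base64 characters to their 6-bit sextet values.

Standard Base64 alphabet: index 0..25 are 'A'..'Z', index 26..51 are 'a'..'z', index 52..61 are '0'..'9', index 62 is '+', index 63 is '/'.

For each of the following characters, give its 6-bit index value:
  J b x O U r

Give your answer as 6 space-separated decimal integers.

Answer: 9 27 49 14 20 43

Derivation:
'J': A..Z range, ord('J') − ord('A') = 9
'b': a..z range, 26 + ord('b') − ord('a') = 27
'x': a..z range, 26 + ord('x') − ord('a') = 49
'O': A..Z range, ord('O') − ord('A') = 14
'U': A..Z range, ord('U') − ord('A') = 20
'r': a..z range, 26 + ord('r') − ord('a') = 43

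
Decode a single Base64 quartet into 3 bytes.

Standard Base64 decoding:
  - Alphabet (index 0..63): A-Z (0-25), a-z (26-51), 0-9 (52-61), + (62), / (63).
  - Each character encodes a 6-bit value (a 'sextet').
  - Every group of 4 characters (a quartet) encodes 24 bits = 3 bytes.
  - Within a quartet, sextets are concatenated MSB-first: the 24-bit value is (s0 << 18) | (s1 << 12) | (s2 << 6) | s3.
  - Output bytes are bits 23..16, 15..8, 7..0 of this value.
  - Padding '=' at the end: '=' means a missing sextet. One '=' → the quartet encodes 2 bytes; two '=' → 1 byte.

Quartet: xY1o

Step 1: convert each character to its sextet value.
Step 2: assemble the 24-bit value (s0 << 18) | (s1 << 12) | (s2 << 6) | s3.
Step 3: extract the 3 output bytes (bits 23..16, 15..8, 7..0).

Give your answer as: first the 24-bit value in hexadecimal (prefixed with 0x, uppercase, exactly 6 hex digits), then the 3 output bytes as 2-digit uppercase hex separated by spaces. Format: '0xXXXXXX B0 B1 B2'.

Sextets: x=49, Y=24, 1=53, o=40
24-bit: (49<<18) | (24<<12) | (53<<6) | 40
      = 0xC40000 | 0x018000 | 0x000D40 | 0x000028
      = 0xC58D68
Bytes: (v>>16)&0xFF=C5, (v>>8)&0xFF=8D, v&0xFF=68

Answer: 0xC58D68 C5 8D 68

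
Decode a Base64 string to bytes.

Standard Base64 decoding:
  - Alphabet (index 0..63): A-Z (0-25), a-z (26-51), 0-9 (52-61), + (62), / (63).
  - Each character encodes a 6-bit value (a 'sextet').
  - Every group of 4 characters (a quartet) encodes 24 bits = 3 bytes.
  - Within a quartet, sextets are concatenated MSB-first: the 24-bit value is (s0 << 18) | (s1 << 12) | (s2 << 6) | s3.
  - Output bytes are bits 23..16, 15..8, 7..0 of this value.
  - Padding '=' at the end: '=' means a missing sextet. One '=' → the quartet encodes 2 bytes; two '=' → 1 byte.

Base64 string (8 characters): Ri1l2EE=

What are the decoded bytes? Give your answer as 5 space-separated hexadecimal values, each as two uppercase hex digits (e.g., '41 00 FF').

After char 0 ('R'=17): chars_in_quartet=1 acc=0x11 bytes_emitted=0
After char 1 ('i'=34): chars_in_quartet=2 acc=0x462 bytes_emitted=0
After char 2 ('1'=53): chars_in_quartet=3 acc=0x118B5 bytes_emitted=0
After char 3 ('l'=37): chars_in_quartet=4 acc=0x462D65 -> emit 46 2D 65, reset; bytes_emitted=3
After char 4 ('2'=54): chars_in_quartet=1 acc=0x36 bytes_emitted=3
After char 5 ('E'=4): chars_in_quartet=2 acc=0xD84 bytes_emitted=3
After char 6 ('E'=4): chars_in_quartet=3 acc=0x36104 bytes_emitted=3
Padding '=': partial quartet acc=0x36104 -> emit D8 41; bytes_emitted=5

Answer: 46 2D 65 D8 41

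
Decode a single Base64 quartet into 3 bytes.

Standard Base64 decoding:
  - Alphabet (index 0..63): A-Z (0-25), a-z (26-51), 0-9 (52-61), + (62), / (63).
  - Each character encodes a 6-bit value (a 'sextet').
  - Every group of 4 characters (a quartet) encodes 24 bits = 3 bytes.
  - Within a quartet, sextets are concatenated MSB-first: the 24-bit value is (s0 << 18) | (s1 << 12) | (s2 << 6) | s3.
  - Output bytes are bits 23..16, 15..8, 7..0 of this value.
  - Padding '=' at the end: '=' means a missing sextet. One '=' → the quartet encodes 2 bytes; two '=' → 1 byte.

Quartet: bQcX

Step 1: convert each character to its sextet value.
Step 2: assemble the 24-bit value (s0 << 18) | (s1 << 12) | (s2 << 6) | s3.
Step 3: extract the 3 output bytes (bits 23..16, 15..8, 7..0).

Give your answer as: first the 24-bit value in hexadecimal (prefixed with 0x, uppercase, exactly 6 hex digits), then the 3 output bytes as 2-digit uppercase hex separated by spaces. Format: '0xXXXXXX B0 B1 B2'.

Answer: 0x6D0717 6D 07 17

Derivation:
Sextets: b=27, Q=16, c=28, X=23
24-bit: (27<<18) | (16<<12) | (28<<6) | 23
      = 0x6C0000 | 0x010000 | 0x000700 | 0x000017
      = 0x6D0717
Bytes: (v>>16)&0xFF=6D, (v>>8)&0xFF=07, v&0xFF=17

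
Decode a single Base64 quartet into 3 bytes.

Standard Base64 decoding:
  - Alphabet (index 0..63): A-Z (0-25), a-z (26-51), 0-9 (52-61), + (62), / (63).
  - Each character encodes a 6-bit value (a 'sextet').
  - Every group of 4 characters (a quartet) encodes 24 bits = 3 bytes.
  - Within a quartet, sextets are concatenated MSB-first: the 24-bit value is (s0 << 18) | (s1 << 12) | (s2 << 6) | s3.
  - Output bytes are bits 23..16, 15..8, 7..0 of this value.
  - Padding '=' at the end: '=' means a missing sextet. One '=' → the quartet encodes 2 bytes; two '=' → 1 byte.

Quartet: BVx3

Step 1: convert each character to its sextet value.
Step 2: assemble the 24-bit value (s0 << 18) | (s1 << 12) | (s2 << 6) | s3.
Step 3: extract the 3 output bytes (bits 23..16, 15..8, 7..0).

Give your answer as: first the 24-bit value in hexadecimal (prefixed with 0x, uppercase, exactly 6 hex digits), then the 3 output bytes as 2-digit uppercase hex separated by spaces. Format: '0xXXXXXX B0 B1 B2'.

Answer: 0x055C77 05 5C 77

Derivation:
Sextets: B=1, V=21, x=49, 3=55
24-bit: (1<<18) | (21<<12) | (49<<6) | 55
      = 0x040000 | 0x015000 | 0x000C40 | 0x000037
      = 0x055C77
Bytes: (v>>16)&0xFF=05, (v>>8)&0xFF=5C, v&0xFF=77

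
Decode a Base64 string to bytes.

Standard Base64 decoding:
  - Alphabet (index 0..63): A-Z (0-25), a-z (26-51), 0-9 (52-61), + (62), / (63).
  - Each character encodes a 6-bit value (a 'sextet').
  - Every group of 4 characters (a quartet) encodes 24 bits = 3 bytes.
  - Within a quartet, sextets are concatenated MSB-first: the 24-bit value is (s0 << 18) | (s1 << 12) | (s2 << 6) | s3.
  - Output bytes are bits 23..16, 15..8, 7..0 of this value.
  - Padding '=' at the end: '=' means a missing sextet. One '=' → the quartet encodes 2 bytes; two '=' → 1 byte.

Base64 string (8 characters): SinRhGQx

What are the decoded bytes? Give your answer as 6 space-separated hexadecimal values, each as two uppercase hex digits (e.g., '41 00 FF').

After char 0 ('S'=18): chars_in_quartet=1 acc=0x12 bytes_emitted=0
After char 1 ('i'=34): chars_in_quartet=2 acc=0x4A2 bytes_emitted=0
After char 2 ('n'=39): chars_in_quartet=3 acc=0x128A7 bytes_emitted=0
After char 3 ('R'=17): chars_in_quartet=4 acc=0x4A29D1 -> emit 4A 29 D1, reset; bytes_emitted=3
After char 4 ('h'=33): chars_in_quartet=1 acc=0x21 bytes_emitted=3
After char 5 ('G'=6): chars_in_quartet=2 acc=0x846 bytes_emitted=3
After char 6 ('Q'=16): chars_in_quartet=3 acc=0x21190 bytes_emitted=3
After char 7 ('x'=49): chars_in_quartet=4 acc=0x846431 -> emit 84 64 31, reset; bytes_emitted=6

Answer: 4A 29 D1 84 64 31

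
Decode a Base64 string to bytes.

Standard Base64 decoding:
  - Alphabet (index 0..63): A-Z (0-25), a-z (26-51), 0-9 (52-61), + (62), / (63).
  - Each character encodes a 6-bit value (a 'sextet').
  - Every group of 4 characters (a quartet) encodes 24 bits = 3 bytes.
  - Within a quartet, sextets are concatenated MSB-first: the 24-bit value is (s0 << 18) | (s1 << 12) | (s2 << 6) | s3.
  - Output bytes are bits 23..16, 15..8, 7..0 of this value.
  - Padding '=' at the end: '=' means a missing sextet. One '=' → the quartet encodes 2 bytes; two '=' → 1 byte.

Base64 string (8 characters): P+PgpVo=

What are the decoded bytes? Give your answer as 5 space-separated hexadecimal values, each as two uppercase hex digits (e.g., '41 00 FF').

After char 0 ('P'=15): chars_in_quartet=1 acc=0xF bytes_emitted=0
After char 1 ('+'=62): chars_in_quartet=2 acc=0x3FE bytes_emitted=0
After char 2 ('P'=15): chars_in_quartet=3 acc=0xFF8F bytes_emitted=0
After char 3 ('g'=32): chars_in_quartet=4 acc=0x3FE3E0 -> emit 3F E3 E0, reset; bytes_emitted=3
After char 4 ('p'=41): chars_in_quartet=1 acc=0x29 bytes_emitted=3
After char 5 ('V'=21): chars_in_quartet=2 acc=0xA55 bytes_emitted=3
After char 6 ('o'=40): chars_in_quartet=3 acc=0x29568 bytes_emitted=3
Padding '=': partial quartet acc=0x29568 -> emit A5 5A; bytes_emitted=5

Answer: 3F E3 E0 A5 5A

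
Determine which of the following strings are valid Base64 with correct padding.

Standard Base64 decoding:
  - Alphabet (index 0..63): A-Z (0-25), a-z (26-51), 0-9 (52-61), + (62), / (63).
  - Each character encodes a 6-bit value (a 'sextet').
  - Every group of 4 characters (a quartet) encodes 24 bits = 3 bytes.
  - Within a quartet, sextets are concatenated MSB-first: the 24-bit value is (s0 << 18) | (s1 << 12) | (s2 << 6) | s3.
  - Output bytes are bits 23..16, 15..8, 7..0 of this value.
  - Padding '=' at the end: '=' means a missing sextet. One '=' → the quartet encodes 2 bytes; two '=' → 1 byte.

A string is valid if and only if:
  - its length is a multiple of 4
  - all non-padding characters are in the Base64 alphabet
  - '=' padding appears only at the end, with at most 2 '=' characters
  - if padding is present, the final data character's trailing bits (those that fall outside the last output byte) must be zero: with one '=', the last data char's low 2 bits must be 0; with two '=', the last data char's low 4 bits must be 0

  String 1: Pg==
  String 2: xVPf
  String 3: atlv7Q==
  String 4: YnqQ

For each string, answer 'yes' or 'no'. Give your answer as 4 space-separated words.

Answer: yes yes yes yes

Derivation:
String 1: 'Pg==' → valid
String 2: 'xVPf' → valid
String 3: 'atlv7Q==' → valid
String 4: 'YnqQ' → valid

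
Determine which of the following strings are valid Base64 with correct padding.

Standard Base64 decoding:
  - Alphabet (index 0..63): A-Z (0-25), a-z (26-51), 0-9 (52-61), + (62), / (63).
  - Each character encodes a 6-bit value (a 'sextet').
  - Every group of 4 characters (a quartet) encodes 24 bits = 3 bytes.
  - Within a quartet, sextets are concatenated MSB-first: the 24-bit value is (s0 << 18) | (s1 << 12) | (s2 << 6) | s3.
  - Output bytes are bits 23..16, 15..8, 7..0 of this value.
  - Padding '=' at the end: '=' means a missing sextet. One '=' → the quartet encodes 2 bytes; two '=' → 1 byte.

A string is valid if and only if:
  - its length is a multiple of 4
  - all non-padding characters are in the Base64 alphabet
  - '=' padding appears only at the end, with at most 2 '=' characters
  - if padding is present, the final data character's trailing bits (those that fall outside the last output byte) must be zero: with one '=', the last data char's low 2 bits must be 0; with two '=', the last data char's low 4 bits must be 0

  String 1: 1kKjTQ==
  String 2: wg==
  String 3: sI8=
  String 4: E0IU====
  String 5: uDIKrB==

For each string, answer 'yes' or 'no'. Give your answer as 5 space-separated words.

String 1: '1kKjTQ==' → valid
String 2: 'wg==' → valid
String 3: 'sI8=' → valid
String 4: 'E0IU====' → invalid (4 pad chars (max 2))
String 5: 'uDIKrB==' → invalid (bad trailing bits)

Answer: yes yes yes no no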